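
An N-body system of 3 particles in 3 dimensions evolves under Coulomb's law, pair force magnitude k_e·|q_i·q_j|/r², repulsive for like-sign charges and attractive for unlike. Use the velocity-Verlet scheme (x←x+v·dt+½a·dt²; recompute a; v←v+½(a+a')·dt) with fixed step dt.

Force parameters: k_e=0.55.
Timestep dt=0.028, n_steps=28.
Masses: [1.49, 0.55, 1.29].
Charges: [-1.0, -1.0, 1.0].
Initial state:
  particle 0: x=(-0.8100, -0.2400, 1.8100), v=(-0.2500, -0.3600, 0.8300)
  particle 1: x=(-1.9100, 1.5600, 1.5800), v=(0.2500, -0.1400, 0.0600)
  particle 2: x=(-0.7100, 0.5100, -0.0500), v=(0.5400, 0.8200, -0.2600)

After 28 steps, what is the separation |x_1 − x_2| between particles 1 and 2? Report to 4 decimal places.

2.2965

step 0: x0=(-0.8100, -0.2400, 1.8100) x1=(-1.9100, 1.5600, 1.5800) x2=(-0.7100, 0.5100, -0.0500)
step 1: x0=(-0.8170, -0.2501, 1.8332) x1=(-1.9030, 1.5561, 1.5816) x2=(-0.6949, 0.5330, -0.0572)
step 2: x0=(-0.8239, -0.2602, 1.8564) x1=(-1.8960, 1.5523, 1.5831) x2=(-0.6798, 0.5559, -0.0643)
step 3: x0=(-0.8308, -0.2704, 1.8795) x1=(-1.8890, 1.5486, 1.5845) x2=(-0.6648, 0.5789, -0.0713)
step 4: x0=(-0.8377, -0.2805, 1.9025) x1=(-1.8821, 1.5450, 1.5857) x2=(-0.6498, 0.6018, -0.0782)
step 5: x0=(-0.8445, -0.2908, 1.9255) x1=(-1.8751, 1.5414, 1.5868) x2=(-0.6349, 0.6248, -0.0849)
step 6: x0=(-0.8513, -0.3010, 1.9485) x1=(-1.8681, 1.5380, 1.5877) x2=(-0.6200, 0.6477, -0.0916)
step 7: x0=(-0.8581, -0.3113, 1.9714) x1=(-1.8612, 1.5346, 1.5885) x2=(-0.6051, 0.6707, -0.0981)
step 8: x0=(-0.8648, -0.3216, 1.9943) x1=(-1.8542, 1.5313, 1.5892) x2=(-0.5903, 0.6936, -0.1045)
step 9: x0=(-0.8715, -0.3319, 2.0171) x1=(-1.8472, 1.5281, 1.5897) x2=(-0.5755, 0.7166, -0.1109)
step 10: x0=(-0.8782, -0.3423, 2.0400) x1=(-1.8402, 1.5250, 1.5901) x2=(-0.5608, 0.7395, -0.1171)
step 11: x0=(-0.8848, -0.3527, 2.0628) x1=(-1.8332, 1.5220, 1.5903) x2=(-0.5461, 0.7625, -0.1233)
step 12: x0=(-0.8914, -0.3631, 2.0855) x1=(-1.8262, 1.5191, 1.5903) x2=(-0.5315, 0.7854, -0.1293)
step 13: x0=(-0.8979, -0.3736, 2.1082) x1=(-1.8192, 1.5163, 1.5903) x2=(-0.5169, 0.8083, -0.1352)
step 14: x0=(-0.9045, -0.3841, 2.1310) x1=(-1.8122, 1.5136, 1.5900) x2=(-0.5023, 0.8312, -0.1411)
step 15: x0=(-0.9109, -0.3946, 2.1536) x1=(-1.8051, 1.5110, 1.5896) x2=(-0.4878, 0.8542, -0.1468)
step 16: x0=(-0.9174, -0.4052, 2.1763) x1=(-1.7980, 1.5085, 1.5891) x2=(-0.4734, 0.8771, -0.1525)
step 17: x0=(-0.9238, -0.4158, 2.1990) x1=(-1.7909, 1.5061, 1.5884) x2=(-0.4590, 0.9000, -0.1581)
step 18: x0=(-0.9302, -0.4264, 2.2216) x1=(-1.7838, 1.5038, 1.5875) x2=(-0.4446, 0.9229, -0.1636)
step 19: x0=(-0.9366, -0.4371, 2.2442) x1=(-1.7767, 1.5016, 1.5864) x2=(-0.4303, 0.9458, -0.1690)
step 20: x0=(-0.9429, -0.4478, 2.2668) x1=(-1.7695, 1.4995, 1.5852) x2=(-0.4160, 0.9687, -0.1743)
step 21: x0=(-0.9492, -0.4586, 2.2894) x1=(-1.7623, 1.4975, 1.5839) x2=(-0.4018, 0.9916, -0.1795)
step 22: x0=(-0.9555, -0.4693, 2.3120) x1=(-1.7551, 1.4956, 1.5823) x2=(-0.3876, 1.0145, -0.1847)
step 23: x0=(-0.9618, -0.4801, 2.3346) x1=(-1.7478, 1.4938, 1.5806) x2=(-0.3734, 1.0374, -0.1898)
step 24: x0=(-0.9680, -0.4910, 2.3571) x1=(-1.7405, 1.4922, 1.5788) x2=(-0.3593, 1.0603, -0.1948)
step 25: x0=(-0.9742, -0.5018, 2.3797) x1=(-1.7331, 1.4906, 1.5767) x2=(-0.3453, 1.0832, -0.1997)
step 26: x0=(-0.9804, -0.5128, 2.4023) x1=(-1.7258, 1.4891, 1.5745) x2=(-0.3313, 1.1061, -0.2045)
step 27: x0=(-0.9865, -0.5237, 2.4248) x1=(-1.7183, 1.4878, 1.5722) x2=(-0.3173, 1.1289, -0.2092)
step 28: x0=(-0.9927, -0.5347, 2.4474) x1=(-1.7109, 1.4865, 1.5696) x2=(-0.3034, 1.1518, -0.2139)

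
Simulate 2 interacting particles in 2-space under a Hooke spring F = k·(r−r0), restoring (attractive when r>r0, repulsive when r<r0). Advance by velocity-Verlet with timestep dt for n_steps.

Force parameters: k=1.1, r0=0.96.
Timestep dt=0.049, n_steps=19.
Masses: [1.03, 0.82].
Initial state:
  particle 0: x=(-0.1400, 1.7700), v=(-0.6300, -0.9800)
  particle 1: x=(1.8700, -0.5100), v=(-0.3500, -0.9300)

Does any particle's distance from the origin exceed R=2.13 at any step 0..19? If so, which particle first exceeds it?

no

step 0: x0=(-0.1400, 1.7700) x1=(1.8700, -0.5100)
step 1: x0=(-0.1691, 1.7200) x1=(1.8506, -0.5531)
step 2: x0=(-0.1947, 1.6660) x1=(1.8268, -0.5911)
step 3: x0=(-0.2167, 1.6080) x1=(1.7986, -0.6242)
step 4: x0=(-0.2352, 1.5462) x1=(1.7659, -0.6524)
step 5: x0=(-0.2502, 1.4805) x1=(1.7288, -0.6758)
step 6: x0=(-0.2618, 1.4111) x1=(1.6875, -0.6945)
step 7: x0=(-0.2701, 1.3381) x1=(1.6420, -0.7087)
step 8: x0=(-0.2752, 1.2617) x1=(1.5924, -0.7186)
step 9: x0=(-0.2772, 1.1819) x1=(1.5390, -0.7243)
step 10: x0=(-0.2762, 1.0991) x1=(1.4818, -0.7262)
step 11: x0=(-0.2724, 1.0134) x1=(1.4211, -0.7244)
step 12: x0=(-0.2660, 0.9250) x1=(1.3571, -0.7192)
step 13: x0=(-0.2571, 0.8341) x1=(1.2901, -0.7109)
step 14: x0=(-0.2461, 0.7410) x1=(1.2203, -0.6999)
step 15: x0=(-0.2330, 0.6459) x1=(1.1479, -0.6863)
step 16: x0=(-0.2182, 0.5491) x1=(1.0734, -0.6706)
step 17: x0=(-0.2018, 0.4509) x1=(0.9969, -0.6531)
step 18: x0=(-0.1842, 0.3515) x1=(0.9188, -0.6342)
step 19: x0=(-0.1655, 0.2512) x1=(0.8395, -0.6141)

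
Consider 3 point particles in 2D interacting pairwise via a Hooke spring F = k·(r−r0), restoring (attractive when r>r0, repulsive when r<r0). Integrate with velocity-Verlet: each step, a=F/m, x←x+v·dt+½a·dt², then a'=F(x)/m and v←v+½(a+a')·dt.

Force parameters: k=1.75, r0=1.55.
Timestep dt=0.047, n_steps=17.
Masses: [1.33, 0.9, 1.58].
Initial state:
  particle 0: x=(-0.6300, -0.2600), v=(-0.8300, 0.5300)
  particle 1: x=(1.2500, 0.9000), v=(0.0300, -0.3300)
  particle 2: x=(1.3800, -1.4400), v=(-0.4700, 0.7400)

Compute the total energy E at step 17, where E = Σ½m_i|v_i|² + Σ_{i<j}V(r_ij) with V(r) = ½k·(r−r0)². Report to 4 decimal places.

2.7638

step 0: x0=(-0.6300, -0.2600) x1=(1.2500, 0.9000) x2=(1.3800, -1.4400)
step 1: x0=(-0.6672, -0.2352) x1=(1.2503, 0.8820) x2=(1.3570, -1.4038)
step 2: x0=(-0.7008, -0.2105) x1=(1.2483, 0.8595) x2=(1.3323, -1.3648)
step 3: x0=(-0.7306, -0.1860) x1=(1.2438, 0.8326) x2=(1.3059, -1.3232)
step 4: x0=(-0.7567, -0.1617) x1=(1.2369, 0.8018) x2=(1.2777, -1.2791)
step 5: x0=(-0.7792, -0.1377) x1=(1.2274, 0.7675) x2=(1.2478, -1.2329)
step 6: x0=(-0.7979, -0.1139) x1=(1.2154, 0.7301) x2=(1.2163, -1.1847)
step 7: x0=(-0.8131, -0.0904) x1=(1.2009, 0.6901) x2=(1.1833, -1.1348)
step 8: x0=(-0.8249, -0.0673) x1=(1.1839, 0.6479) x2=(1.1487, -1.0833)
step 9: x0=(-0.8333, -0.0444) x1=(1.1646, 0.6042) x2=(1.1127, -1.0307)
step 10: x0=(-0.8385, -0.0219) x1=(1.1430, 0.5593) x2=(1.0753, -0.9772)
step 11: x0=(-0.8408, 0.0003) x1=(1.1192, 0.5139) x2=(1.0366, -0.9231)
step 12: x0=(-0.8403, 0.0221) x1=(1.0936, 0.4684) x2=(0.9967, -0.8687)
step 13: x0=(-0.8373, 0.0436) x1=(1.0661, 0.4234) x2=(0.9556, -0.8142)
step 14: x0=(-0.8321, 0.0648) x1=(1.0372, 0.3794) x2=(0.9136, -0.7600)
step 15: x0=(-0.8248, 0.0856) x1=(1.0070, 0.3369) x2=(0.8706, -0.7064)
step 16: x0=(-0.8159, 0.1062) x1=(0.9757, 0.2963) x2=(0.8267, -0.6537)
step 17: x0=(-0.8055, 0.1265) x1=(0.9438, 0.2581) x2=(0.7820, -0.6022)
step 0 velocities: v0=(-0.8300, 0.5300) v1=(0.0300, -0.3300) v2=(-0.4700, 0.7400)
step 0: KE=1.3014, PE=1.4646, E=2.7660
step 17 velocities: v0=(0.2323, 0.4307) v1=(-0.6825, -0.7833) v2=(-0.9584, 1.0818)
step 17: KE=2.2951, PE=0.4687, E=2.7638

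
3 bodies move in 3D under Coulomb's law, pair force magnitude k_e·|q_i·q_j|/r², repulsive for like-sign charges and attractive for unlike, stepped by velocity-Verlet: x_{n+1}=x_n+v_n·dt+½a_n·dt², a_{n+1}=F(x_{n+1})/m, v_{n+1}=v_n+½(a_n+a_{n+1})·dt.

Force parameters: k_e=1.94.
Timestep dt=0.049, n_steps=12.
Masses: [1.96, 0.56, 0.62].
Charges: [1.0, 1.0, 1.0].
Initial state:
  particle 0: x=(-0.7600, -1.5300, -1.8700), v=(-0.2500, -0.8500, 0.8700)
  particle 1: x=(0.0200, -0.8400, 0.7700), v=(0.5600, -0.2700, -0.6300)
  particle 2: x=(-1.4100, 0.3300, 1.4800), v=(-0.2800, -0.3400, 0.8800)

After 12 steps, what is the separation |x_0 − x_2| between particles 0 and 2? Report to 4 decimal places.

4.1952

step 0: x0=(-0.7600, -1.5300, -1.8700) x1=(0.0200, -0.8400, 0.7700) x2=(-1.4100, 0.3300, 1.4800)
step 1: x0=(-0.7723, -1.5717, -1.8276) x1=(0.0483, -0.8537, 0.7392) x2=(-1.4245, 0.3140, 1.5237)
step 2: x0=(-0.7846, -1.6136, -1.7856) x1=(0.0785, -0.8683, 0.7087) x2=(-1.4403, 0.2993, 1.5685)
step 3: x0=(-0.7970, -1.6556, -1.7440) x1=(0.1103, -0.8837, 0.6783) x2=(-1.4575, 0.2858, 1.6144)
step 4: x0=(-0.8095, -1.6978, -1.7028) x1=(0.1438, -0.8997, 0.6483) x2=(-1.4759, 0.2734, 1.6614)
step 5: x0=(-0.8221, -1.7402, -1.6621) x1=(0.1789, -0.9162, 0.6185) x2=(-1.4954, 0.2620, 1.7095)
step 6: x0=(-0.8348, -1.7828, -1.6218) x1=(0.2156, -0.9331, 0.5891) x2=(-1.5161, 0.2516, 1.7587)
step 7: x0=(-0.8476, -1.8256, -1.5819) x1=(0.2538, -0.9503, 0.5600) x2=(-1.5377, 0.2420, 1.8089)
step 8: x0=(-0.8606, -1.8685, -1.5424) x1=(0.2935, -0.9677, 0.5313) x2=(-1.5603, 0.2333, 1.8601)
step 9: x0=(-0.8737, -1.9117, -1.5034) x1=(0.3347, -0.9852, 0.5030) x2=(-1.5839, 0.2253, 1.9122)
step 10: x0=(-0.8869, -1.9551, -1.4648) x1=(0.3774, -1.0028, 0.4751) x2=(-1.6082, 0.2180, 1.9653)
step 11: x0=(-0.9003, -1.9987, -1.4265) x1=(0.4216, -1.0204, 0.4477) x2=(-1.6333, 0.2114, 2.0193)
step 12: x0=(-0.9139, -2.0425, -1.3887) x1=(0.4672, -1.0379, 0.4207) x2=(-1.6592, 0.2055, 2.0741)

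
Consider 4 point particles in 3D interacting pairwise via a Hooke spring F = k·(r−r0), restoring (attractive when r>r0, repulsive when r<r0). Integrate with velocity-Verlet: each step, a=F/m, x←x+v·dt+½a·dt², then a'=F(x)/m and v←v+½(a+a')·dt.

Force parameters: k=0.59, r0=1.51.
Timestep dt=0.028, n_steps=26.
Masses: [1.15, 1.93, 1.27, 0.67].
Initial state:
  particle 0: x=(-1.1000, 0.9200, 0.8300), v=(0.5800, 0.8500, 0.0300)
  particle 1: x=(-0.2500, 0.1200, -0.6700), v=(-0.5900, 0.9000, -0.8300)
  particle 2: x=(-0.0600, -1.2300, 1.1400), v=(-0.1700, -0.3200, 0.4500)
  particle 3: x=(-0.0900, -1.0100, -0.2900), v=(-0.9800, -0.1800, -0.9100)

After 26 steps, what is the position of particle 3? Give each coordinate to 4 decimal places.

(-0.8478, -0.9652, -0.7654)

step 0: x0=(-1.1000, 0.9200, 0.8300) x1=(-0.2500, 0.1200, -0.6700) x2=(-0.0600, -1.2300, 1.1400) x3=(-0.0900, -1.0100, -0.2900)
step 1: x0=(-1.0836, 0.9435, 0.8307) x1=(-0.2665, 0.1452, -0.6931) x2=(-0.0648, -1.2387, 1.1525) x3=(-0.1176, -1.0149, -0.3153)
step 2: x0=(-1.0668, 0.9662, 0.8312) x1=(-0.2831, 0.1704, -0.7161) x2=(-0.0698, -1.2470, 1.1647) x3=(-0.1454, -1.0194, -0.3403)
step 3: x0=(-1.0496, 0.9882, 0.8314) x1=(-0.2997, 0.1956, -0.7388) x2=(-0.0750, -1.2548, 1.1766) x3=(-0.1734, -1.0236, -0.3649)
step 4: x0=(-1.0321, 1.0095, 0.8313) x1=(-0.3163, 0.2207, -0.7613) x2=(-0.0804, -1.2620, 1.1882) x3=(-0.2016, -1.0274, -0.3891)
step 5: x0=(-1.0142, 1.0301, 0.8309) x1=(-0.3330, 0.2458, -0.7835) x2=(-0.0859, -1.2687, 1.1994) x3=(-0.2301, -1.0307, -0.4128)
step 6: x0=(-0.9960, 1.0498, 0.8303) x1=(-0.3496, 0.2708, -0.8055) x2=(-0.0916, -1.2749, 1.2103) x3=(-0.2587, -1.0336, -0.4361)
step 7: x0=(-0.9775, 1.0688, 0.8294) x1=(-0.3663, 0.2957, -0.8272) x2=(-0.0974, -1.2804, 1.2207) x3=(-0.2876, -1.0361, -0.4589)
step 8: x0=(-0.9586, 1.0870, 0.8282) x1=(-0.3830, 0.3205, -0.8486) x2=(-0.1035, -1.2854, 1.2307) x3=(-0.3166, -1.0380, -0.4811)
step 9: x0=(-0.9395, 1.1044, 0.8267) x1=(-0.3996, 0.3453, -0.8697) x2=(-0.1097, -1.2897, 1.2402) x3=(-0.3458, -1.0394, -0.5028)
step 10: x0=(-0.9201, 1.1209, 0.8249) x1=(-0.4163, 0.3699, -0.8905) x2=(-0.1161, -1.2935, 1.2492) x3=(-0.3751, -1.0403, -0.5240)
step 11: x0=(-0.9004, 1.1367, 0.8227) x1=(-0.4330, 0.3944, -0.9110) x2=(-0.1227, -1.2965, 1.2577) x3=(-0.4046, -1.0407, -0.5445)
step 12: x0=(-0.8804, 1.1515, 0.8203) x1=(-0.4496, 0.4188, -0.9312) x2=(-0.1295, -1.2989, 1.2657) x3=(-0.4342, -1.0404, -0.5644)
step 13: x0=(-0.8602, 1.1656, 0.8175) x1=(-0.4663, 0.4430, -0.9510) x2=(-0.1365, -1.3007, 1.2731) x3=(-0.4638, -1.0395, -0.5837)
step 14: x0=(-0.8398, 1.1787, 0.8144) x1=(-0.4829, 0.4671, -0.9705) x2=(-0.1437, -1.3017, 1.2799) x3=(-0.4935, -1.0380, -0.6022)
step 15: x0=(-0.8192, 1.1910, 0.8110) x1=(-0.4995, 0.4909, -0.9896) x2=(-0.1510, -1.3020, 1.2861) x3=(-0.5233, -1.0359, -0.6201)
step 16: x0=(-0.7984, 1.2024, 0.8073) x1=(-0.5161, 0.5146, -1.0084) x2=(-0.1586, -1.3016, 1.2916) x3=(-0.5531, -1.0331, -0.6373)
step 17: x0=(-0.7774, 1.2129, 0.8032) x1=(-0.5327, 0.5381, -1.0268) x2=(-0.1663, -1.3005, 1.2965) x3=(-0.5829, -1.0296, -0.6537)
step 18: x0=(-0.7562, 1.2225, 0.7988) x1=(-0.5492, 0.5614, -1.0448) x2=(-0.1743, -1.2986, 1.3008) x3=(-0.6127, -1.0254, -0.6693)
step 19: x0=(-0.7349, 1.2313, 0.7940) x1=(-0.5657, 0.5845, -1.0624) x2=(-0.1824, -1.2959, 1.3043) x3=(-0.6425, -1.0205, -0.6842)
step 20: x0=(-0.7135, 1.2391, 0.7889) x1=(-0.5822, 0.6074, -1.0796) x2=(-0.1908, -1.2925, 1.3071) x3=(-0.6722, -1.0149, -0.6983)
step 21: x0=(-0.6919, 1.2461, 0.7834) x1=(-0.5986, 0.6300, -1.0964) x2=(-0.1994, -1.2883, 1.3093) x3=(-0.7018, -1.0085, -0.7116)
step 22: x0=(-0.6703, 1.2521, 0.7776) x1=(-0.6150, 0.6524, -1.1128) x2=(-0.2081, -1.2834, 1.3106) x3=(-0.7313, -1.0014, -0.7240)
step 23: x0=(-0.6486, 1.2573, 0.7714) x1=(-0.6313, 0.6746, -1.1288) x2=(-0.2171, -1.2776, 1.3113) x3=(-0.7607, -0.9935, -0.7356)
step 24: x0=(-0.6268, 1.2616, 0.7648) x1=(-0.6476, 0.6964, -1.1444) x2=(-0.2262, -1.2711, 1.3111) x3=(-0.7899, -0.9849, -0.7464)
step 25: x0=(-0.6050, 1.2650, 0.7579) x1=(-0.6639, 0.7180, -1.1595) x2=(-0.2356, -1.2637, 1.3102) x3=(-0.8190, -0.9755, -0.7564)
step 26: x0=(-0.5832, 1.2675, 0.7506) x1=(-0.6801, 0.7394, -1.1742) x2=(-0.2452, -1.2556, 1.3085) x3=(-0.8478, -0.9652, -0.7654)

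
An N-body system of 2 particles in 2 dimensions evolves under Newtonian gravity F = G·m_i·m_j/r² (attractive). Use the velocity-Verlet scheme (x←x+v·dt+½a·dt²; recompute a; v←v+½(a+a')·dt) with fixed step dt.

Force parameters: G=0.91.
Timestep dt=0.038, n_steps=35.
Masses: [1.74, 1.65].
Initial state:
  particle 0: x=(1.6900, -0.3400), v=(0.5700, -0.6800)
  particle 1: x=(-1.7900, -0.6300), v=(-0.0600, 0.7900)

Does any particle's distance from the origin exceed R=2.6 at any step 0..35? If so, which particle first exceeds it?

yes, particle 0

step 0: x0=(1.6900, -0.3400) x1=(-1.7900, -0.6300)
step 1: x0=(1.7116, -0.3658) x1=(-1.7922, -0.6000)
step 2: x0=(1.7330, -0.3917) x1=(-1.7942, -0.5699)
step 3: x0=(1.7542, -0.4176) x1=(-1.7960, -0.5399)
step 4: x0=(1.7752, -0.4434) x1=(-1.7976, -0.5098)
step 5: x0=(1.7961, -0.4693) x1=(-1.7991, -0.4798)
step 6: x0=(1.8168, -0.4952) x1=(-1.8004, -0.4497)
step 7: x0=(1.8374, -0.5211) x1=(-1.8015, -0.4197)
step 8: x0=(1.8578, -0.5469) x1=(-1.8024, -0.3896)
step 9: x0=(1.8780, -0.5728) x1=(-1.8032, -0.3596)
step 10: x0=(1.8981, -0.5987) x1=(-1.8038, -0.3295)
step 11: x0=(1.9180, -0.6245) x1=(-1.8042, -0.2995)
step 12: x0=(1.9377, -0.6503) x1=(-1.8045, -0.2695)
step 13: x0=(1.9573, -0.6762) x1=(-1.8046, -0.2395)
step 14: x0=(1.9768, -0.7020) x1=(-1.8045, -0.2095)
step 15: x0=(1.9961, -0.7277) x1=(-1.8043, -0.1796)
step 16: x0=(2.0152, -0.7535) x1=(-1.8040, -0.1496)
step 17: x0=(2.0342, -0.7792) x1=(-1.8035, -0.1197)
step 18: x0=(2.0531, -0.8049) x1=(-1.8028, -0.0898)
step 19: x0=(2.0718, -0.8306) x1=(-1.8020, -0.0600)
step 20: x0=(2.0904, -0.8563) x1=(-1.8010, -0.0302)
step 21: x0=(2.1089, -0.8819) x1=(-1.7999, -0.0004)
step 22: x0=(2.1272, -0.9075) x1=(-1.7987, 0.0294)
step 23: x0=(2.1454, -0.9331) x1=(-1.7974, 0.0591)
step 24: x0=(2.1635, -0.9586) x1=(-1.7958, 0.0888)
step 25: x0=(2.1814, -0.9841) x1=(-1.7942, 0.1185)
step 26: x0=(2.1993, -1.0096) x1=(-1.7925, 0.1481)
step 27: x0=(2.2170, -1.0350) x1=(-1.7906, 0.1777)
step 28: x0=(2.2346, -1.0604) x1=(-1.7885, 0.2073)
step 29: x0=(2.2520, -1.0858) x1=(-1.7864, 0.2368)
step 30: x0=(2.2694, -1.1111) x1=(-1.7842, 0.2663)
step 31: x0=(2.2866, -1.1364) x1=(-1.7818, 0.2957)
step 32: x0=(2.3038, -1.1616) x1=(-1.7793, 0.3251)
step 33: x0=(2.3208, -1.1868) x1=(-1.7767, 0.3544)
step 34: x0=(2.3377, -1.2120) x1=(-1.7740, 0.3838)
step 35: x0=(2.3545, -1.2371) x1=(-1.7711, 0.4130)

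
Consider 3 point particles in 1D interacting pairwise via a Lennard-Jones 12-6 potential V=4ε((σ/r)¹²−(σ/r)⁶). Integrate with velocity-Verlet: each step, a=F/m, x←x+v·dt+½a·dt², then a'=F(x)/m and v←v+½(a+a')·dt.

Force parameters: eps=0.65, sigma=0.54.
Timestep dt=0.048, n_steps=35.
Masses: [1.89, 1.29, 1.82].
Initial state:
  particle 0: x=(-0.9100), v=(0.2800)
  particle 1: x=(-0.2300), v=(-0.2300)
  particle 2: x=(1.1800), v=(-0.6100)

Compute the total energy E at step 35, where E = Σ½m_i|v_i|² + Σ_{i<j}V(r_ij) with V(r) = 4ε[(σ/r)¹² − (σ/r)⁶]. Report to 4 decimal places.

3.3195

step 0: x0=(-0.9100) x1=(-0.2300) x2=(1.1800)
step 1: x0=(-0.8948) x1=(-0.2436) x2=(1.1507)
step 2: x0=(-0.8763) x1=(-0.2619) x2=(1.1213)
step 3: x0=(-0.8567) x1=(-0.2819) x2=(1.0919)
step 4: x0=(-0.8456) x1=(-0.2892) x2=(1.0625)
step 5: x0=(-0.8537) x1=(-0.2683) x2=(1.0329)
step 6: x0=(-0.8664) x1=(-0.2405) x2=(1.0033)
step 7: x0=(-0.8770) x1=(-0.2158) x2=(0.9736)
step 8: x0=(-0.8841) x1=(-0.1959) x2=(0.9437)
step 9: x0=(-0.8877) x1=(-0.1808) x2=(0.9137)
step 10: x0=(-0.8882) x1=(-0.1700) x2=(0.8833)
step 11: x0=(-0.8855) x1=(-0.1633) x2=(0.8527)
step 12: x0=(-0.8799) x1=(-0.1604) x2=(0.8216)
step 13: x0=(-0.8712) x1=(-0.1611) x2=(0.7899)
step 14: x0=(-0.8593) x1=(-0.1656) x2=(0.7576)
step 15: x0=(-0.8440) x1=(-0.1740) x2=(0.7245)
step 16: x0=(-0.8252) x1=(-0.1862) x2=(0.6905)
step 17: x0=(-0.8034) x1=(-0.2011) x2=(0.6553)
step 18: x0=(-0.7822) x1=(-0.2133) x2=(0.6188)
step 19: x0=(-0.7723) x1=(-0.2068) x2=(0.5808)
step 20: x0=(-0.7755) x1=(-0.1781) x2=(0.5406)
step 21: x0=(-0.7803) x1=(-0.1426) x2=(0.4972)
step 22: x0=(-0.7820) x1=(-0.1069) x2=(0.4506)
step 23: x0=(-0.7801) x1=(-0.1033) x2=(0.4229)
step 24: x0=(-0.7746) x1=(-0.1873) x2=(0.4536)
step 25: x0=(-0.7731) x1=(-0.2609) x2=(0.4811)
step 26: x0=(-0.8606) x1=(-0.2001) x2=(0.5056)
step 27: x0=(-0.9445) x1=(-0.1396) x2=(0.5268)
step 28: x0=(-1.0267) x1=(-0.0765) x2=(0.5442)
step 29: x0=(-1.1082) x1=(-0.0117) x2=(0.5598)
step 30: x0=(-1.1895) x1=(0.0380) x2=(0.5858)
step 31: x0=(-1.2706) x1=(0.0486) x2=(0.6394)
step 32: x0=(-1.3517) x1=(0.0546) x2=(0.6963)
step 33: x0=(-1.4327) x1=(0.0649) x2=(0.7499)
step 34: x0=(-1.5137) x1=(0.0803) x2=(0.8000)
step 35: x0=(-1.5947) x1=(0.1001) x2=(0.8469)
step 0 velocities: v0=(0.2800) v1=(-0.2300) v2=(-0.6100)
step 0: KE=0.4468, PE=-0.4975, E=-0.0507
step 35 velocities: v0=(-1.6869) v1=(0.4518) v2=(0.9493)
step 35: KE=3.6410, PE=-0.3215, E=3.3195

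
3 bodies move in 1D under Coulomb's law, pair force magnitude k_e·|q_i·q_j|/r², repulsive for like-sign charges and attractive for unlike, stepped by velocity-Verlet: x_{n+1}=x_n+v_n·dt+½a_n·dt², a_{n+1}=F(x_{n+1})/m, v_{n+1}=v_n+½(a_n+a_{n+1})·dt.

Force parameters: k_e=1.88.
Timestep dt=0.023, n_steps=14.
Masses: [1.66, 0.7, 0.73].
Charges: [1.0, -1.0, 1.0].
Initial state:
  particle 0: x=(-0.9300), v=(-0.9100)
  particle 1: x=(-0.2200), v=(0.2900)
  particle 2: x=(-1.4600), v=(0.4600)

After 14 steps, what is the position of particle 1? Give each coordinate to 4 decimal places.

(-0.4900)

step 0: x0=(-0.9300) x1=(-0.2200) x2=(-1.4600)
step 1: x0=(-0.9493) x1=(-0.2152) x2=(-1.4514)
step 2: x0=(-0.9651) x1=(-0.2140) x2=(-1.4473)
step 3: x0=(-0.9772) x1=(-0.2162) x2=(-1.4482)
step 4: x0=(-0.9856) x1=(-0.2218) x2=(-1.4543)
step 5: x0=(-0.9903) x1=(-0.2308) x2=(-1.4657)
step 6: x0=(-0.9912) x1=(-0.2432) x2=(-1.4823)
step 7: x0=(-0.9886) x1=(-0.2590) x2=(-1.5036)
step 8: x0=(-0.9827) x1=(-0.2784) x2=(-1.5292)
step 9: x0=(-0.9735) x1=(-0.3016) x2=(-1.5585)
step 10: x0=(-0.9612) x1=(-0.3289) x2=(-1.5908)
step 11: x0=(-0.9459) x1=(-0.3605) x2=(-1.6258)
step 12: x0=(-0.9276) x1=(-0.3973) x2=(-1.6629)
step 13: x0=(-0.9061) x1=(-0.4399) x2=(-1.7016)
step 14: x0=(-0.8808) x1=(-0.4900) x2=(-1.7416)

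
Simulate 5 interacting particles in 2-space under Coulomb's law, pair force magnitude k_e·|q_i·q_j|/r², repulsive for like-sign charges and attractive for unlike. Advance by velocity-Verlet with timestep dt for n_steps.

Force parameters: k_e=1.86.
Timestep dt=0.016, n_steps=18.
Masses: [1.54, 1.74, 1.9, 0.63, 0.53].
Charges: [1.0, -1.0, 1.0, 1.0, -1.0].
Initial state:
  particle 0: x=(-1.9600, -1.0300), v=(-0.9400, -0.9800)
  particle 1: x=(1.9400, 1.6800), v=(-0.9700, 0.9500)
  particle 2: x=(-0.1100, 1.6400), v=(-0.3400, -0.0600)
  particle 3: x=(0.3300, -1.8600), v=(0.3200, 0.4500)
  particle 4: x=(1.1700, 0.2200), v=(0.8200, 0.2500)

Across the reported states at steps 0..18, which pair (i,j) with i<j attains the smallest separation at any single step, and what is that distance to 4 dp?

step 0: x0=(-1.9600, -1.0300) x1=(1.9400, 1.6800) x2=(-0.1100, 1.6400) x3=(0.3300, -1.8600) x4=(1.1700, 0.2200)
step 1: x0=(-1.9751, -1.0457) x1=(1.9245, 1.6952) x2=(-0.1154, 1.6390) x3=(0.3352, -1.8528) x4=(1.1829, 0.2238)
step 2: x0=(-1.9901, -1.0613) x1=(1.9089, 1.7105) x2=(-0.1206, 1.6381) x3=(0.3406, -1.8454) x4=(1.1953, 0.2274)
step 3: x0=(-2.0053, -1.0770) x1=(1.8933, 1.7259) x2=(-0.1258, 1.6371) x3=(0.3463, -1.8380) x4=(1.2073, 0.2306)
step 4: x0=(-2.0204, -1.0926) x1=(1.8776, 1.7413) x2=(-0.1308, 1.6361) x3=(0.3521, -1.8305) x4=(1.2189, 0.2335)
step 5: x0=(-2.0356, -1.1083) x1=(1.8619, 1.7568) x2=(-0.1357, 1.6351) x3=(0.3582, -1.8230) x4=(1.2300, 0.2361)
step 6: x0=(-2.0508, -1.1239) x1=(1.8462, 1.7724) x2=(-0.1405, 1.6341) x3=(0.3644, -1.8153) x4=(1.2407, 0.2383)
step 7: x0=(-2.0660, -1.1395) x1=(1.8304, 1.7880) x2=(-0.1452, 1.6331) x3=(0.3708, -1.8075) x4=(1.2509, 0.2402)
step 8: x0=(-2.0813, -1.1551) x1=(1.8145, 1.8037) x2=(-0.1498, 1.6321) x3=(0.3775, -1.7997) x4=(1.2608, 0.2418)
step 9: x0=(-2.0966, -1.1707) x1=(1.7986, 1.8194) x2=(-0.1542, 1.6311) x3=(0.3843, -1.7917) x4=(1.2702, 0.2430)
step 10: x0=(-2.1119, -1.1863) x1=(1.7827, 1.8352) x2=(-0.1585, 1.6301) x3=(0.3914, -1.7837) x4=(1.2793, 0.2439)
step 11: x0=(-2.1272, -1.2019) x1=(1.7667, 1.8511) x2=(-0.1627, 1.6291) x3=(0.3986, -1.7755) x4=(1.2879, 0.2445)
step 12: x0=(-2.1426, -1.2175) x1=(1.7506, 1.8671) x2=(-0.1668, 1.6281) x3=(0.4061, -1.7673) x4=(1.2962, 0.2447)
step 13: x0=(-2.1580, -1.2331) x1=(1.7345, 1.8831) x2=(-0.1708, 1.6271) x3=(0.4137, -1.7589) x4=(1.3041, 0.2445)
step 14: x0=(-2.1735, -1.2487) x1=(1.7183, 1.8991) x2=(-0.1746, 1.6261) x3=(0.4216, -1.7505) x4=(1.3116, 0.2440)
step 15: x0=(-2.1889, -1.2642) x1=(1.7020, 1.9152) x2=(-0.1783, 1.6251) x3=(0.4296, -1.7419) x4=(1.3187, 0.2432)
step 16: x0=(-2.2044, -1.2798) x1=(1.6857, 1.9314) x2=(-0.1819, 1.6241) x3=(0.4379, -1.7332) x4=(1.3255, 0.2420)
step 17: x0=(-2.2199, -1.2954) x1=(1.6693, 1.9476) x2=(-0.1854, 1.6232) x3=(0.4463, -1.7244) x4=(1.3319, 0.2404)
step 18: x0=(-2.2355, -1.3109) x1=(1.6528, 1.9639) x2=(-0.1888, 1.6222) x3=(0.4550, -1.7155) x4=(1.3380, 0.2385)

pair (1,4), distance 1.6451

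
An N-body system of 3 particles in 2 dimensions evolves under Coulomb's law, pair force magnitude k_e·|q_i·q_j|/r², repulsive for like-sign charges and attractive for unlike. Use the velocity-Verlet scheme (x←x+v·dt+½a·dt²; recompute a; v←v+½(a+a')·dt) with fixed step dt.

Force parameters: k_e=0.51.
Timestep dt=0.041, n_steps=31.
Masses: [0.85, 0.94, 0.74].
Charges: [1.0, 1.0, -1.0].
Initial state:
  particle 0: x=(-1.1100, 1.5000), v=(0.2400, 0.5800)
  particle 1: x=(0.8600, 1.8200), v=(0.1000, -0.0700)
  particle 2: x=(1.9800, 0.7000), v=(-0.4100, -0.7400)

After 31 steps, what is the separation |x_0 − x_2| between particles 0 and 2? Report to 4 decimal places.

step 0: x0=(-1.1100, 1.5000) x1=(0.8600, 1.8200) x2=(1.9800, 0.7000)
step 1: x0=(-1.1002, 1.5237) x1=(0.8643, 1.8170) x2=(1.9630, 0.6698)
step 2: x0=(-1.0906, 1.5474) x1=(0.8692, 1.8138) x2=(1.9455, 0.6400)
step 3: x0=(-1.0812, 1.5710) x1=(0.8745, 1.8104) x2=(1.9276, 0.6106)
step 4: x0=(-1.0719, 1.5946) x1=(0.8802, 1.8067) x2=(1.9094, 0.5816)
step 5: x0=(-1.0628, 1.6181) x1=(0.8864, 1.8028) x2=(1.8907, 0.5529)
step 6: x0=(-1.0538, 1.6415) x1=(0.8931, 1.7986) x2=(1.8716, 0.5246)
step 7: x0=(-1.0450, 1.6649) x1=(0.9003, 1.7941) x2=(1.8521, 0.4967)
step 8: x0=(-1.0364, 1.6882) x1=(0.9079, 1.7894) x2=(1.8323, 0.4693)
step 9: x0=(-1.0280, 1.7115) x1=(0.9159, 1.7844) x2=(1.8121, 0.4422)
step 10: x0=(-1.0197, 1.7347) x1=(0.9244, 1.7792) x2=(1.7915, 0.4155)
step 11: x0=(-1.0116, 1.7579) x1=(0.9333, 1.7736) x2=(1.7706, 0.3893)
step 12: x0=(-1.0036, 1.7810) x1=(0.9426, 1.7678) x2=(1.7494, 0.3635)
step 13: x0=(-0.9959, 1.8041) x1=(0.9523, 1.7616) x2=(1.7278, 0.3382)
step 14: x0=(-0.9883, 1.8271) x1=(0.9624, 1.7551) x2=(1.7059, 0.3133)
step 15: x0=(-0.9809, 1.8501) x1=(0.9730, 1.7483) x2=(1.6837, 0.2888)
step 16: x0=(-0.9736, 1.8730) x1=(0.9839, 1.7412) x2=(1.6612, 0.2648)
step 17: x0=(-0.9666, 1.8959) x1=(0.9952, 1.7338) x2=(1.6384, 0.2413)
step 18: x0=(-0.9597, 1.9188) x1=(1.0069, 1.7260) x2=(1.6154, 0.2182)
step 19: x0=(-0.9529, 1.9416) x1=(1.0189, 1.7179) x2=(1.5920, 0.1956)
step 20: x0=(-0.9464, 1.9645) x1=(1.0313, 1.7094) x2=(1.5685, 0.1735)
step 21: x0=(-0.9400, 1.9872) x1=(1.0440, 1.7006) x2=(1.5446, 0.1519)
step 22: x0=(-0.9337, 2.0100) x1=(1.0571, 1.6914) x2=(1.5206, 0.1308)
step 23: x0=(-0.9276, 2.0327) x1=(1.0705, 1.6819) x2=(1.4963, 0.1101)
step 24: x0=(-0.9217, 2.0554) x1=(1.0841, 1.6720) x2=(1.4718, 0.0900)
step 25: x0=(-0.9160, 2.0781) x1=(1.0981, 1.6617) x2=(1.4472, 0.0703)
step 26: x0=(-0.9104, 2.1008) x1=(1.1124, 1.6510) x2=(1.4223, 0.0512)
step 27: x0=(-0.9049, 2.1234) x1=(1.1269, 1.6400) x2=(1.3972, 0.0325)
step 28: x0=(-0.8996, 2.1460) x1=(1.1417, 1.6285) x2=(1.3720, 0.0144)
step 29: x0=(-0.8944, 2.1686) x1=(1.1568, 1.6167) x2=(1.3467, -0.0032)
step 30: x0=(-0.8894, 2.1912) x1=(1.1721, 1.6045) x2=(1.3212, -0.0203)
step 31: x0=(-0.8845, 2.2138) x1=(1.1876, 1.5919) x2=(1.2956, -0.0369)

3.1335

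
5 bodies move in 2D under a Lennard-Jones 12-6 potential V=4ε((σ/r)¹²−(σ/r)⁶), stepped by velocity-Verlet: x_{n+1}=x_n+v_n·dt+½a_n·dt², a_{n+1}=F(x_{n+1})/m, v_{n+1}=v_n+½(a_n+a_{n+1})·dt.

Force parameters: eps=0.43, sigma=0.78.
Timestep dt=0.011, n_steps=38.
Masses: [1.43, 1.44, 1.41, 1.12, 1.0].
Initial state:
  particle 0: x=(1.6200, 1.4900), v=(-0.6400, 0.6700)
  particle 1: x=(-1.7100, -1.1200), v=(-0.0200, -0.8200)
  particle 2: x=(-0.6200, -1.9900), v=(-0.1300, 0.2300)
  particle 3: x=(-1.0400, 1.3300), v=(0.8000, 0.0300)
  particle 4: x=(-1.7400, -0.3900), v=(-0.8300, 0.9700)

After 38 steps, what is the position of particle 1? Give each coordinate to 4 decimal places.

step 0: x0=(1.6200, 1.4900) x1=(-1.7100, -1.1200) x2=(-0.6200, -1.9900) x3=(-1.0400, 1.3300) x4=(-1.7400, -0.3900)
step 1: x0=(1.6130, 1.4974) x1=(-1.7101, -1.1307) x2=(-0.6214, -1.9875) x3=(-1.0312, 1.3303) x4=(-1.7492, -0.3769)
step 2: x0=(1.6059, 1.5047) x1=(-1.7102, -1.1435) x2=(-0.6229, -1.9849) x3=(-1.0224, 1.3307) x4=(-1.7586, -0.3608)
step 3: x0=(1.5989, 1.5121) x1=(-1.7101, -1.1573) x2=(-0.6244, -1.9824) x3=(-1.0136, 1.3310) x4=(-1.7681, -0.3433)
step 4: x0=(1.5918, 1.5195) x1=(-1.7100, -1.1715) x2=(-0.6258, -1.9798) x3=(-1.0048, 1.3313) x4=(-1.7776, -0.3253)
step 5: x0=(1.5848, 1.5268) x1=(-1.7099, -1.1858) x2=(-0.6274, -1.9772) x3=(-0.9960, 1.3316) x4=(-1.7871, -0.3070)
step 6: x0=(1.5778, 1.5342) x1=(-1.7097, -1.2002) x2=(-0.6289, -1.9746) x3=(-0.9872, 1.3319) x4=(-1.7966, -0.2887)
step 7: x0=(1.5707, 1.5416) x1=(-1.7096, -1.2144) x2=(-0.6304, -1.9720) x3=(-0.9784, 1.3322) x4=(-1.8061, -0.2706)
step 8: x0=(1.5637, 1.5490) x1=(-1.7094, -1.2286) x2=(-0.6320, -1.9693) x3=(-0.9696, 1.3325) x4=(-1.8156, -0.2526)
step 9: x0=(1.5566, 1.5563) x1=(-1.7092, -1.2427) x2=(-0.6336, -1.9667) x3=(-0.9609, 1.3328) x4=(-1.8250, -0.2348)
step 10: x0=(1.5496, 1.5637) x1=(-1.7090, -1.2567) x2=(-0.6352, -1.9640) x3=(-0.9521, 1.3331) x4=(-1.8345, -0.2172)
step 11: x0=(1.5425, 1.5711) x1=(-1.7088, -1.2706) x2=(-0.6369, -1.9613) x3=(-0.9433, 1.3334) x4=(-1.8439, -0.1996)
step 12: x0=(1.5355, 1.5784) x1=(-1.7086, -1.2845) x2=(-0.6385, -1.9586) x3=(-0.9345, 1.3337) x4=(-1.8533, -0.1822)
step 13: x0=(1.5285, 1.5858) x1=(-1.7084, -1.2983) x2=(-0.6402, -1.9559) x3=(-0.9257, 1.3340) x4=(-1.8627, -0.1649)
step 14: x0=(1.5214, 1.5932) x1=(-1.7081, -1.3120) x2=(-0.6420, -1.9531) x3=(-0.9169, 1.3343) x4=(-1.8720, -0.1476)
step 15: x0=(1.5144, 1.6005) x1=(-1.7078, -1.3258) x2=(-0.6437, -1.9503) x3=(-0.9082, 1.3345) x4=(-1.8814, -0.1304)
step 16: x0=(1.5073, 1.6079) x1=(-1.7075, -1.3395) x2=(-0.6455, -1.9475) x3=(-0.8994, 1.3348) x4=(-1.8907, -0.1133)
step 17: x0=(1.5003, 1.6153) x1=(-1.7072, -1.3531) x2=(-0.6474, -1.9447) x3=(-0.8906, 1.3351) x4=(-1.9000, -0.0963)
step 18: x0=(1.4932, 1.6227) x1=(-1.7068, -1.3668) x2=(-0.6493, -1.9419) x3=(-0.8818, 1.3353) x4=(-1.9094, -0.0792)
step 19: x0=(1.4862, 1.6300) x1=(-1.7064, -1.3805) x2=(-0.6512, -1.9390) x3=(-0.8731, 1.3356) x4=(-1.9187, -0.0623)
step 20: x0=(1.4791, 1.6374) x1=(-1.7059, -1.3942) x2=(-0.6531, -1.9362) x3=(-0.8643, 1.3358) x4=(-1.9280, -0.0453)
step 21: x0=(1.4721, 1.6448) x1=(-1.7054, -1.4078) x2=(-0.6551, -1.9333) x3=(-0.8555, 1.3361) x4=(-1.9373, -0.0284)
step 22: x0=(1.4650, 1.6521) x1=(-1.7049, -1.4215) x2=(-0.6572, -1.9303) x3=(-0.8468, 1.3363) x4=(-1.9465, -0.0115)
step 23: x0=(1.4580, 1.6595) x1=(-1.7043, -1.4352) x2=(-0.6593, -1.9274) x3=(-0.8380, 1.3366) x4=(-1.9558, 0.0054)
step 24: x0=(1.4509, 1.6669) x1=(-1.7037, -1.4489) x2=(-0.6615, -1.9244) x3=(-0.8293, 1.3368) x4=(-1.9651, 0.0223)
step 25: x0=(1.4439, 1.6742) x1=(-1.7030, -1.4626) x2=(-0.6637, -1.9214) x3=(-0.8205, 1.3371) x4=(-1.9743, 0.0392)
step 26: x0=(1.4368, 1.6816) x1=(-1.7023, -1.4763) x2=(-0.6660, -1.9184) x3=(-0.8118, 1.3373) x4=(-1.9836, 0.0560)
step 27: x0=(1.4298, 1.6890) x1=(-1.7015, -1.4901) x2=(-0.6683, -1.9153) x3=(-0.8030, 1.3375) x4=(-1.9928, 0.0729)
step 28: x0=(1.4227, 1.6963) x1=(-1.7006, -1.5038) x2=(-0.6707, -1.9122) x3=(-0.7943, 1.3377) x4=(-2.0021, 0.0897)
step 29: x0=(1.4157, 1.7037) x1=(-1.6997, -1.5176) x2=(-0.6732, -1.9091) x3=(-0.7855, 1.3379) x4=(-2.0113, 0.1066)
step 30: x0=(1.4086, 1.7111) x1=(-1.6987, -1.5314) x2=(-0.6757, -1.9060) x3=(-0.7768, 1.3382) x4=(-2.0205, 0.1234)
step 31: x0=(1.4016, 1.7184) x1=(-1.6976, -1.5452) x2=(-0.6783, -1.9028) x3=(-0.7681, 1.3384) x4=(-2.0298, 0.1402)
step 32: x0=(1.3945, 1.7258) x1=(-1.6965, -1.5591) x2=(-0.6810, -1.8996) x3=(-0.7593, 1.3386) x4=(-2.0390, 0.1570)
step 33: x0=(1.3875, 1.7332) x1=(-1.6952, -1.5730) x2=(-0.6838, -1.8964) x3=(-0.7506, 1.3388) x4=(-2.0482, 0.1739)
step 34: x0=(1.3804, 1.7405) x1=(-1.6939, -1.5869) x2=(-0.6867, -1.8931) x3=(-0.7419, 1.3390) x4=(-2.0574, 0.1907)
step 35: x0=(1.3734, 1.7479) x1=(-1.6925, -1.6008) x2=(-0.6896, -1.8898) x3=(-0.7331, 1.3392) x4=(-2.0666, 0.2075)
step 36: x0=(1.3663, 1.7553) x1=(-1.6910, -1.6147) x2=(-0.6927, -1.8865) x3=(-0.7244, 1.3394) x4=(-2.0758, 0.2243)
step 37: x0=(1.3593, 1.7626) x1=(-1.6894, -1.6287) x2=(-0.6958, -1.8832) x3=(-0.7157, 1.3396) x4=(-2.0850, 0.2411)
step 38: x0=(1.3522, 1.7700) x1=(-1.6878, -1.6427) x2=(-0.6991, -1.8798) x3=(-0.7070, 1.3398) x4=(-2.0941, 0.2580)

(-1.6878, -1.6427)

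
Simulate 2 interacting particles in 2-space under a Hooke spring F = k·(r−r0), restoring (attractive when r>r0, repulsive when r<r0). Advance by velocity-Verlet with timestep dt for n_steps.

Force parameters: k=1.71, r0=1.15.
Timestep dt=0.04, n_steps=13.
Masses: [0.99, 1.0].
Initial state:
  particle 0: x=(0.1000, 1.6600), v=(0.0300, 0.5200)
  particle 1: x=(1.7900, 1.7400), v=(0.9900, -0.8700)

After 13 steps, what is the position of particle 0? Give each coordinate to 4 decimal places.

(0.2711, 1.9158)

step 0: x0=(0.1000, 1.6600) x1=(1.7900, 1.7400)
step 1: x0=(0.1019, 1.6808) x1=(1.8289, 1.7052)
step 2: x0=(0.1055, 1.7017) x1=(1.8661, 1.6703)
step 3: x0=(0.1107, 1.7225) x1=(1.9017, 1.6355)
step 4: x0=(0.1177, 1.7433) x1=(1.9356, 1.6007)
step 5: x0=(0.1266, 1.7639) x1=(1.9676, 1.5661)
step 6: x0=(0.1374, 1.7842) x1=(1.9977, 1.5317)
step 7: x0=(0.1502, 1.8044) x1=(2.0259, 1.4976)
step 8: x0=(0.1650, 1.8241) x1=(2.0520, 1.4638)
step 9: x0=(0.1819, 1.8435) x1=(2.0760, 1.4304)
step 10: x0=(0.2010, 1.8625) x1=(2.0979, 1.3975)
step 11: x0=(0.2222, 1.8808) x1=(2.1177, 1.3651)
step 12: x0=(0.2455, 1.8986) x1=(2.1354, 1.3332)
step 13: x0=(0.2711, 1.9158) x1=(2.1509, 1.3021)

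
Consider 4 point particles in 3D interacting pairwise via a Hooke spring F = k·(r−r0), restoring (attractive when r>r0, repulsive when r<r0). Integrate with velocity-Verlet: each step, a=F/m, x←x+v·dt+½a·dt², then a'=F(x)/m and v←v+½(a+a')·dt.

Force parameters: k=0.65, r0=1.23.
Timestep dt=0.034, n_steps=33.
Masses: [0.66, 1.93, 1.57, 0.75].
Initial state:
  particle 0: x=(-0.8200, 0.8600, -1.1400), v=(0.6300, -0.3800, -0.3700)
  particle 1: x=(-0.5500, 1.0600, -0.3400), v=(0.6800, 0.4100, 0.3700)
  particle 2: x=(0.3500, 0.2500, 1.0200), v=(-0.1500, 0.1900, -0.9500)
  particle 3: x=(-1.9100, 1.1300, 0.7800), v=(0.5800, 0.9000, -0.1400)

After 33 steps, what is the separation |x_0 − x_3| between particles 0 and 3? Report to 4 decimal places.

1.5747

step 0: x0=(-0.8200, 0.8600, -1.1400) x1=(-0.5500, 1.0600, -0.3400) x2=(0.3500, 0.2500, 1.0200) x3=(-1.9100, 1.1300, 0.7800)
step 1: x0=(-0.7986, 0.8469, -1.1516) x1=(-0.5269, 1.0739, -0.3272) x2=(0.3444, 0.2567, 0.9873) x3=(-1.8893, 1.1603, 0.7747)
step 2: x0=(-0.7772, 0.8336, -1.1614) x1=(-0.5038, 1.0878, -0.3140) x2=(0.3379, 0.2639, 0.9538) x3=(-1.8665, 1.1900, 0.7683)
step 3: x0=(-0.7558, 0.8200, -1.1693) x1=(-0.4807, 1.1016, -0.3004) x2=(0.3305, 0.2715, 0.9197) x3=(-1.8418, 1.2191, 0.7608)
step 4: x0=(-0.7345, 0.8062, -1.1753) x1=(-0.4577, 1.1153, -0.2865) x2=(0.3222, 0.2796, 0.8848) x3=(-1.8152, 1.2474, 0.7522)
step 5: x0=(-0.7132, 0.7923, -1.1795) x1=(-0.4347, 1.1291, -0.2723) x2=(0.3131, 0.2882, 0.8493) x3=(-1.7867, 1.2751, 0.7425)
step 6: x0=(-0.6920, 0.7782, -1.1818) x1=(-0.4117, 1.1428, -0.2577) x2=(0.3032, 0.2971, 0.8131) x3=(-1.7563, 1.3021, 0.7317)
step 7: x0=(-0.6709, 0.7641, -1.1822) x1=(-0.3889, 1.1564, -0.2430) x2=(0.2926, 0.3065, 0.7765) x3=(-1.7241, 1.3283, 0.7198)
step 8: x0=(-0.6499, 0.7500, -1.1809) x1=(-0.3660, 1.1701, -0.2280) x2=(0.2813, 0.3163, 0.7393) x3=(-1.6902, 1.3537, 0.7068)
step 9: x0=(-0.6290, 0.7359, -1.1778) x1=(-0.3433, 1.1837, -0.2128) x2=(0.2693, 0.3264, 0.7016) x3=(-1.6546, 1.3784, 0.6927)
step 10: x0=(-0.6082, 0.7219, -1.1729) x1=(-0.3207, 1.1974, -0.1974) x2=(0.2567, 0.3369, 0.6635) x3=(-1.6173, 1.4023, 0.6776)
step 11: x0=(-0.5876, 0.7080, -1.1664) x1=(-0.2981, 1.2111, -0.1819) x2=(0.2435, 0.3477, 0.6250) x3=(-1.5786, 1.4253, 0.6615)
step 12: x0=(-0.5671, 0.6943, -1.1583) x1=(-0.2756, 1.2247, -0.1663) x2=(0.2298, 0.3589, 0.5861) x3=(-1.5383, 1.4476, 0.6443)
step 13: x0=(-0.5468, 0.6807, -1.1486) x1=(-0.2532, 1.2384, -0.1505) x2=(0.2156, 0.3703, 0.5470) x3=(-1.4967, 1.4690, 0.6262)
step 14: x0=(-0.5267, 0.6674, -1.1374) x1=(-0.2309, 1.2521, -0.1348) x2=(0.2009, 0.3820, 0.5076) x3=(-1.4538, 1.4896, 0.6072)
step 15: x0=(-0.5068, 0.6544, -1.1248) x1=(-0.2086, 1.2659, -0.1190) x2=(0.1858, 0.3938, 0.4680) x3=(-1.4097, 1.5094, 0.5873)
step 16: x0=(-0.4871, 0.6416, -1.1108) x1=(-0.1864, 1.2797, -0.1031) x2=(0.1704, 0.4059, 0.4282) x3=(-1.3644, 1.5284, 0.5665)
step 17: x0=(-0.4675, 0.6293, -1.0956) x1=(-0.1643, 1.2936, -0.0873) x2=(0.1547, 0.4182, 0.3882) x3=(-1.3181, 1.5466, 0.5449)
step 18: x0=(-0.4482, 0.6173, -1.0792) x1=(-0.1423, 1.3075, -0.0715) x2=(0.1386, 0.4305, 0.3482) x3=(-1.2709, 1.5640, 0.5226)
step 19: x0=(-0.4291, 0.6056, -1.0617) x1=(-0.1203, 1.3215, -0.0557) x2=(0.1223, 0.4430, 0.3080) x3=(-1.2228, 1.5807, 0.4995)
step 20: x0=(-0.4103, 0.5945, -1.0433) x1=(-0.0983, 1.3356, -0.0399) x2=(0.1058, 0.4556, 0.2679) x3=(-1.1740, 1.5966, 0.4757)
step 21: x0=(-0.3917, 0.5837, -1.0239) x1=(-0.0764, 1.3498, -0.0242) x2=(0.0892, 0.4682, 0.2277) x3=(-1.1245, 1.6119, 0.4513)
step 22: x0=(-0.3733, 0.5735, -1.0037) x1=(-0.0545, 1.3640, -0.0086) x2=(0.0723, 0.4808, 0.1875) x3=(-1.0745, 1.6264, 0.4264)
step 23: x0=(-0.3552, 0.5637, -0.9828) x1=(-0.0325, 1.3784, 0.0069) x2=(0.0554, 0.4934, 0.1474) x3=(-1.0240, 1.6403, 0.4009)
step 24: x0=(-0.3373, 0.5543, -0.9614) x1=(-0.0106, 1.3928, 0.0224) x2=(0.0383, 0.5060, 0.1073) x3=(-0.9732, 1.6537, 0.3749)
step 25: x0=(-0.3196, 0.5455, -0.9394) x1=(0.0114, 1.4074, 0.0379) x2=(0.0212, 0.5185, 0.0674) x3=(-0.9220, 1.6664, 0.3484)
step 26: x0=(-0.3022, 0.5372, -0.9171) x1=(0.0335, 1.4220, 0.0533) x2=(0.0040, 0.5310, 0.0275) x3=(-0.8708, 1.6786, 0.3216)
step 27: x0=(-0.2851, 0.5294, -0.8945) x1=(0.0556, 1.4367, 0.0686) x2=(-0.0132, 0.5434, -0.0122) x3=(-0.8194, 1.6904, 0.2944)
step 28: x0=(-0.2682, 0.5221, -0.8717) x1=(0.0779, 1.4514, 0.0838) x2=(-0.0304, 0.5557, -0.0518) x3=(-0.7680, 1.7017, 0.2669)
step 29: x0=(-0.2515, 0.5152, -0.8488) x1=(0.1002, 1.4662, 0.0990) x2=(-0.0477, 0.5680, -0.0913) x3=(-0.7167, 1.7127, 0.2391)
step 30: x0=(-0.2351, 0.5088, -0.8260) x1=(0.1227, 1.4810, 0.1142) x2=(-0.0650, 0.5801, -0.1305) x3=(-0.6656, 1.7233, 0.2110)
step 31: x0=(-0.2189, 0.5028, -0.8033) x1=(0.1454, 1.4959, 0.1294) x2=(-0.0822, 0.5922, -0.1695) x3=(-0.6147, 1.7336, 0.1826)
step 32: x0=(-0.2028, 0.4973, -0.7808) x1=(0.1682, 1.5107, 0.1445) x2=(-0.0994, 0.6043, -0.2083) x3=(-0.5641, 1.7437, 0.1541)
step 33: x0=(-0.1870, 0.4920, -0.7586) x1=(0.1912, 1.5255, 0.1596) x2=(-0.1166, 0.6164, -0.2468) x3=(-0.5138, 1.7536, 0.1253)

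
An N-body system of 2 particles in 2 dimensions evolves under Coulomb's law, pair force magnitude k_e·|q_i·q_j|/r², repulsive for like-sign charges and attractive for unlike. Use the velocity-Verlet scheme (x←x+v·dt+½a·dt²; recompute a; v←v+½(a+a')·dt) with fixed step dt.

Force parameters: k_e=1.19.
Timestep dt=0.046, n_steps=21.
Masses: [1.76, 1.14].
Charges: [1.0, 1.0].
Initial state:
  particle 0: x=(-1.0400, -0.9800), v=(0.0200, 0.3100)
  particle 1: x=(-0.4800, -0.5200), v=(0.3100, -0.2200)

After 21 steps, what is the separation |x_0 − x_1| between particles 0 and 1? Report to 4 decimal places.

step 0: x0=(-1.0400, -0.9800) x1=(-0.4800, -0.5200)
step 1: x0=(-1.0401, -0.9666) x1=(-0.4641, -0.5288)
step 2: x0=(-1.0424, -0.9549) x1=(-0.4449, -0.5350)
step 3: x0=(-1.0469, -0.9447) x1=(-0.4222, -0.5389)
step 4: x0=(-1.0536, -0.9359) x1=(-0.3963, -0.5406)
step 5: x0=(-1.0624, -0.9283) x1=(-0.3671, -0.5403)
step 6: x0=(-1.0731, -0.9219) x1=(-0.3348, -0.5383)
step 7: x0=(-1.0856, -0.9164) x1=(-0.2998, -0.5349)
step 8: x0=(-1.0999, -0.9117) x1=(-0.2621, -0.5302)
step 9: x0=(-1.1157, -0.9078) x1=(-0.2221, -0.5245)
step 10: x0=(-1.1328, -0.9044) x1=(-0.1799, -0.5178)
step 11: x0=(-1.1512, -0.9015) x1=(-0.1358, -0.5103)
step 12: x0=(-1.1708, -0.8991) x1=(-0.0899, -0.5022)
step 13: x0=(-1.1914, -0.8970) x1=(-0.0425, -0.4935)
step 14: x0=(-1.2128, -0.8953) x1=(0.0063, -0.4843)
step 15: x0=(-1.2351, -0.8938) x1=(0.0564, -0.4746)
step 16: x0=(-1.2581, -0.8926) x1=(0.1077, -0.4646)
step 17: x0=(-1.2818, -0.8916) x1=(0.1599, -0.4543)
step 18: x0=(-1.3061, -0.8908) x1=(0.2131, -0.4437)
step 19: x0=(-1.3310, -0.8901) x1=(0.2672, -0.4328)
step 20: x0=(-1.3563, -0.8896) x1=(0.3220, -0.4217)
step 21: x0=(-1.3821, -0.8892) x1=(0.3775, -0.4105)

1.8236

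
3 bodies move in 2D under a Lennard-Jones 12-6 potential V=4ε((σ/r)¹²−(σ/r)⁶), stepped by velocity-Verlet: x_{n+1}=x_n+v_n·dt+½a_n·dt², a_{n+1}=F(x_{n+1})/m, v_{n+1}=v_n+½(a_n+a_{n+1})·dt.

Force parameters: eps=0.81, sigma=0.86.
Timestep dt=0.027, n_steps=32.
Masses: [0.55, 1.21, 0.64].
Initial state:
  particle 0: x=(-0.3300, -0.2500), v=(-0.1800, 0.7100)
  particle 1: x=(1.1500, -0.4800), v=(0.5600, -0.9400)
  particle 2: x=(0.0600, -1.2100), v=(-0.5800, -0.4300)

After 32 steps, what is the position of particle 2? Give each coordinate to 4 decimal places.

(-0.2671, -1.0613)

step 0: x0=(-0.3300, -0.2500) x1=(1.1500, -0.4800) x2=(0.0600, -1.2100)
step 1: x0=(-0.3340, -0.2322) x1=(1.1647, -0.5055) x2=(0.0444, -1.2202)
step 2: x0=(-0.3365, -0.2172) x1=(1.1788, -0.5313) x2=(0.0287, -1.2274)
step 3: x0=(-0.3375, -0.2052) x1=(1.1922, -0.5573) x2=(0.0130, -1.2317)
step 4: x0=(-0.3372, -0.1960) x1=(1.2050, -0.5835) x2=(-0.0028, -1.2332)
step 5: x0=(-0.3355, -0.1898) x1=(1.2172, -0.6099) x2=(-0.0186, -1.2318)
step 6: x0=(-0.3327, -0.1865) x1=(1.2289, -0.6364) x2=(-0.0343, -1.2276)
step 7: x0=(-0.3287, -0.1861) x1=(1.2401, -0.6631) x2=(-0.0501, -1.2206)
step 8: x0=(-0.3237, -0.1887) x1=(1.2507, -0.6899) x2=(-0.0659, -1.2109)
step 9: x0=(-0.3176, -0.1943) x1=(1.2609, -0.7167) x2=(-0.0816, -1.1984)
step 10: x0=(-0.3106, -0.2026) x1=(1.2707, -0.7437) x2=(-0.0973, -1.1834)
step 11: x0=(-0.3030, -0.2131) x1=(1.2800, -0.7707) x2=(-0.1127, -1.1664)
step 12: x0=(-0.2949, -0.2242) x1=(1.2888, -0.7977) x2=(-0.1276, -1.1489)
step 13: x0=(-0.2872, -0.2326) x1=(1.2973, -0.8248) x2=(-0.1415, -1.1335)
step 14: x0=(-0.2804, -0.2333) x1=(1.3053, -0.8520) x2=(-0.1538, -1.1248)
step 15: x0=(-0.2750, -0.2229) x1=(1.3130, -0.8791) x2=(-0.1642, -1.1255)
step 16: x0=(-0.2705, -0.2040) x1=(1.3204, -0.9062) x2=(-0.1733, -1.1337)
step 17: x0=(-0.2661, -0.1816) x1=(1.3274, -0.9333) x2=(-0.1815, -1.1447)
step 18: x0=(-0.2616, -0.1594) x1=(1.3341, -0.9605) x2=(-0.1893, -1.1557)
step 19: x0=(-0.2567, -0.1392) x1=(1.3405, -0.9876) x2=(-0.1968, -1.1648)
step 20: x0=(-0.2516, -0.1218) x1=(1.3466, -1.0147) x2=(-0.2041, -1.1717)
step 21: x0=(-0.2462, -0.1074) x1=(1.3525, -1.0418) x2=(-0.2111, -1.1760)
step 22: x0=(-0.2406, -0.0960) x1=(1.3581, -1.0689) x2=(-0.2178, -1.1776)
step 23: x0=(-0.2348, -0.0877) x1=(1.3635, -1.0959) x2=(-0.2243, -1.1767)
step 24: x0=(-0.2288, -0.0825) x1=(1.3687, -1.1230) x2=(-0.2304, -1.1733)
step 25: x0=(-0.2228, -0.0802) x1=(1.3737, -1.1500) x2=(-0.2362, -1.1673)
step 26: x0=(-0.2168, -0.0809) x1=(1.3784, -1.1770) x2=(-0.2417, -1.1587)
step 27: x0=(-0.2107, -0.0847) x1=(1.3830, -1.2039) x2=(-0.2468, -1.1476)
step 28: x0=(-0.2046, -0.0916) x1=(1.3874, -1.2309) x2=(-0.2515, -1.1339)
step 29: x0=(-0.1986, -0.1013) x1=(1.3916, -1.2578) x2=(-0.2559, -1.1178)
step 30: x0=(-0.1927, -0.1137) x1=(1.3956, -1.2846) x2=(-0.2599, -1.0995)
step 31: x0=(-0.1868, -0.1275) x1=(1.3995, -1.3115) x2=(-0.2636, -1.0800)
step 32: x0=(-0.1807, -0.1405) x1=(1.4033, -1.3382) x2=(-0.2671, -1.0613)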